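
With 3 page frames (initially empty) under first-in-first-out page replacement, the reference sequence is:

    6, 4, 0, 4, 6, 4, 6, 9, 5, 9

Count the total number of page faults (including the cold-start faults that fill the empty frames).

5

6 -> miss, frames (6)
4 -> miss, frames (6 4)
0 -> miss, frames (6 4 0)
4 -> hit
6 -> hit
4 -> hit
6 -> hit
9 -> miss, evict 6, frames (4 0 9)
5 -> miss, evict 4, frames (0 9 5)
9 -> hit
Page faults: 5.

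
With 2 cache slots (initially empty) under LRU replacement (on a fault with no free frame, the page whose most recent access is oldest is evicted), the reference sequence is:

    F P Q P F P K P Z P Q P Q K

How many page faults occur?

8

F: fault, frames {F}
P: fault, frames {F,P}
Q: fault, evict F, frames {P,Q}
P: hit
F: fault, evict Q, frames {P,F}
P: hit
K: fault, evict F, frames {P,K}
P: hit
Z: fault, evict K, frames {P,Z}
P: hit
Q: fault, evict Z, frames {P,Q}
P: hit
Q: hit
K: fault, evict P, frames {Q,K}
Page faults: 8.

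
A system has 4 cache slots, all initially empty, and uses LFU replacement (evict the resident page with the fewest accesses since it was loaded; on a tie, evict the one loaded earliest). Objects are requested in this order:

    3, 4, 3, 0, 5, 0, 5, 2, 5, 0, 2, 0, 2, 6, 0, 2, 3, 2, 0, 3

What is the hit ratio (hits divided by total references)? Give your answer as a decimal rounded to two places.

3 → fault, frames {3}
4 → fault, frames {3,4}
3 → hit
0 → fault, frames {3,4,0}
5 → fault, frames {3,4,0,5}
0 → hit
5 → hit
2 → fault, evict 4, frames {3,0,5,2}
5 → hit
0 → hit
2 → hit
0 → hit
2 → hit
6 → fault, evict 3, frames {0,5,2,6}
0 → hit
2 → hit
3 → fault, evict 6, frames {0,5,2,3}
2 → hit
0 → hit
3 → hit
Hits: 13 of 20 references → 13/20 = 0.6500.

0.65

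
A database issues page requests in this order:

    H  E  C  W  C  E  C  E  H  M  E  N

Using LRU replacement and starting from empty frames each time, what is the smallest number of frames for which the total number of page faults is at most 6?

f=1: 12 faults
f=2: 9 faults
f=3: 7 faults
f=4: 6 faults
f=5: 6 faults
f=6: 6 faults
Smallest f with faults ≤ 6 is 4.

4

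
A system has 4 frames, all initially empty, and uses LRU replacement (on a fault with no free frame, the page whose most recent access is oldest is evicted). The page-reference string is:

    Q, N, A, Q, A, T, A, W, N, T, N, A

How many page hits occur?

6

Q -> miss, frames {Q}
N -> miss, frames {Q,N}
A -> miss, frames {Q,N,A}
Q -> hit
A -> hit
T -> miss, frames {N,Q,A,T}
A -> hit
W -> miss, evict N, frames {Q,T,A,W}
N -> miss, evict Q, frames {T,A,W,N}
T -> hit
N -> hit
A -> hit
Hits: 6.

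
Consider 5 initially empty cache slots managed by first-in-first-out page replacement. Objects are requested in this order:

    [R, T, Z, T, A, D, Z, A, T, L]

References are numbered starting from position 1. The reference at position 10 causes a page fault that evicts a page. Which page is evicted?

pos 1: R: fault, frames {R}
pos 2: T: fault, frames {R,T}
pos 3: Z: fault, frames {R,T,Z}
pos 4: T: hit
pos 5: A: fault, frames {R,T,Z,A}
pos 6: D: fault, frames {R,T,Z,A,D}
pos 7: Z: hit
pos 8: A: hit
pos 9: T: hit
pos 10: L: fault, evict R, frames {T,Z,A,D,L}
At position 10, page R is evicted.

R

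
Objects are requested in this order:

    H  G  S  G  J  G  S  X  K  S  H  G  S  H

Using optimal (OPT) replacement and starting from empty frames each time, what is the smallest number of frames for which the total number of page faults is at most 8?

f=1: 14 faults
f=2: 10 faults
f=3: 7 faults
f=4: 6 faults
f=5: 6 faults
f=6: 6 faults
Smallest f with faults ≤ 8 is 3.

3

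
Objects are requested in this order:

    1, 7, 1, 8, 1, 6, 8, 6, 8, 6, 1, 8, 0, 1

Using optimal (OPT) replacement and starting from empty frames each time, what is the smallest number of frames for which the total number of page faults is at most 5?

f=1: 14 faults
f=2: 6 faults
f=3: 5 faults
f=4: 5 faults
f=5: 5 faults
Smallest f with faults ≤ 5 is 3.

3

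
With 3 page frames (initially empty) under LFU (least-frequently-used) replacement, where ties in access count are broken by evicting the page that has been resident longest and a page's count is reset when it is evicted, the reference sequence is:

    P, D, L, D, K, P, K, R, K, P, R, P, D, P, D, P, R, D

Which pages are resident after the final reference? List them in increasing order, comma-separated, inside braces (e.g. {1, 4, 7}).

P: miss, frames {P}
D: miss, frames {P,D}
L: miss, frames {P,D,L}
D: hit
K: miss, evict P, frames {D,L,K}
P: miss, evict L, frames {D,K,P}
K: hit
R: miss, evict P, frames {D,K,R}
K: hit
P: miss, evict R, frames {D,K,P}
R: miss, evict P, frames {D,K,R}
P: miss, evict R, frames {D,K,P}
D: hit
P: hit
D: hit
P: hit
R: miss, evict K, frames {D,P,R}
D: hit

{D, P, R}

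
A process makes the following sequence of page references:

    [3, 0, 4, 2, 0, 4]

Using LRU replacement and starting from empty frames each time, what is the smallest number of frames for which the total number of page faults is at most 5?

f=1: 6 faults
f=2: 6 faults
f=3: 4 faults
f=4: 4 faults
Smallest f with faults ≤ 5 is 3.

3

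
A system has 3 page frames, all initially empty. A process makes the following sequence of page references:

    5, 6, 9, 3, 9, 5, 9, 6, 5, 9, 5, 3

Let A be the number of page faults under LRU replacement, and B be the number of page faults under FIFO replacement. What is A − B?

Under LRU: F F F F . F . F . . . F → 7 faults.
Under FIFO: F F F F . F . F . F . F → 8 faults.
A − B = 7 − 8 = -1.

-1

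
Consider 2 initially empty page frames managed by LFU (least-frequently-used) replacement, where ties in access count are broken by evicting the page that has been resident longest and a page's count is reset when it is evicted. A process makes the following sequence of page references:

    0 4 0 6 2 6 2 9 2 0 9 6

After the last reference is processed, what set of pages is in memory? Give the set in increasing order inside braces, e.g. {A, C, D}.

{0, 6}

0 -> fault, frames (0)
4 -> fault, frames (0 4)
0 -> hit
6 -> fault, evict 4, frames (0 6)
2 -> fault, evict 6, frames (0 2)
6 -> fault, evict 2, frames (0 6)
2 -> fault, evict 6, frames (0 2)
9 -> fault, evict 2, frames (0 9)
2 -> fault, evict 9, frames (0 2)
0 -> hit
9 -> fault, evict 2, frames (0 9)
6 -> fault, evict 9, frames (0 6)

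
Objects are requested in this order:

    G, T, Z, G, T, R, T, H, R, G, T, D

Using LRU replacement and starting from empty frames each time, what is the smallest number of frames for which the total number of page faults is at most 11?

2

f=1: 12 faults
f=2: 11 faults
f=3: 8 faults
f=4: 6 faults
f=5: 6 faults
f=6: 6 faults
Smallest f with faults ≤ 11 is 2.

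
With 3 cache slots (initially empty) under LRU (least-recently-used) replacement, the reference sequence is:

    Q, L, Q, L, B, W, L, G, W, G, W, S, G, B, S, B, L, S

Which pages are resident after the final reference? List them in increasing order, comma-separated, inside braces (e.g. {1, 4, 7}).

Q: miss, frames [Q]
L: miss, frames [Q, L]
Q: hit
L: hit
B: miss, frames [Q, L, B]
W: miss, evict Q, frames [L, B, W]
L: hit
G: miss, evict B, frames [W, L, G]
W: hit
G: hit
W: hit
S: miss, evict L, frames [G, W, S]
G: hit
B: miss, evict W, frames [S, G, B]
S: hit
B: hit
L: miss, evict G, frames [S, B, L]
S: hit

{B, L, S}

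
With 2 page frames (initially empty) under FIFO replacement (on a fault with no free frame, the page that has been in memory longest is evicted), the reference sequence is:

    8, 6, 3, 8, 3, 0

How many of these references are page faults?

8 -> fault, frames {8}
6 -> fault, frames {8,6}
3 -> fault, evict 8, frames {6,3}
8 -> fault, evict 6, frames {3,8}
3 -> hit
0 -> fault, evict 3, frames {8,0}
Page faults: 5.

5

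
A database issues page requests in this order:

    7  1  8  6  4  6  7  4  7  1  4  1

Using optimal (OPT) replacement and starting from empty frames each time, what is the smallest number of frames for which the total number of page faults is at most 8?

2

f=1: 12 faults
f=2: 7 faults
f=3: 6 faults
f=4: 5 faults
f=5: 5 faults
Smallest f with faults ≤ 8 is 2.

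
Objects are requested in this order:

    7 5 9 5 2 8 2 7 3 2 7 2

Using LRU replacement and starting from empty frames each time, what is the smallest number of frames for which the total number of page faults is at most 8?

3

f=1: 12 faults
f=2: 9 faults
f=3: 7 faults
f=4: 7 faults
f=5: 6 faults
f=6: 6 faults
Smallest f with faults ≤ 8 is 3.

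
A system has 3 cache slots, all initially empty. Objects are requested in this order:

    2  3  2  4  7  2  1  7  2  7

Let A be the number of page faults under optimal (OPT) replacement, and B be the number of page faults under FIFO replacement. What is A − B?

Under OPT: F F . F F . F . . . → 5 faults.
Under FIFO: F F . F F F F . . . → 6 faults.
A − B = 5 − 6 = -1.

-1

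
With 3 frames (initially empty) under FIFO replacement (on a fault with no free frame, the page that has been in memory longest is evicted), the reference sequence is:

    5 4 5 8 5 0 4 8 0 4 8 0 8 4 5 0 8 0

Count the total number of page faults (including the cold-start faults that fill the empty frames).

5

5 → fault, frames {5}
4 → fault, frames {5,4}
5 → hit
8 → fault, frames {5,4,8}
5 → hit
0 → fault, evict 5, frames {4,8,0}
4 → hit
8 → hit
0 → hit
4 → hit
8 → hit
0 → hit
8 → hit
4 → hit
5 → fault, evict 4, frames {8,0,5}
0 → hit
8 → hit
0 → hit
Page faults: 5.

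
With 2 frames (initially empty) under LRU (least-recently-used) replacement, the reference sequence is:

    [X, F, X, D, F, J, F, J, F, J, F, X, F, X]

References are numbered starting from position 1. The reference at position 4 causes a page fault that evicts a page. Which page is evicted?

F

pos 1: X -> fault, frames (X)
pos 2: F -> fault, frames (X F)
pos 3: X -> hit
pos 4: D -> fault, evict F, frames (X D)
At position 4, page F is evicted.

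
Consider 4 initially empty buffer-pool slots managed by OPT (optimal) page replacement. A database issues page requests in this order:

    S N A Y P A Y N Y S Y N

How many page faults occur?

6

S: miss, frames {S}
N: miss, frames {S,N}
A: miss, frames {S,N,A}
Y: miss, frames {S,N,A,Y}
P: miss, evict S, frames {N,A,Y,P}
A: hit
Y: hit
N: hit
Y: hit
S: miss, evict P, frames {N,A,Y,S}
Y: hit
N: hit
Page faults: 6.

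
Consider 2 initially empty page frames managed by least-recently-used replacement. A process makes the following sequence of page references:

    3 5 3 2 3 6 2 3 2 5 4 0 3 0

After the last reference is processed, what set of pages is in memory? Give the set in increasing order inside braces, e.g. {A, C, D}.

3 → fault, frames (3)
5 → fault, frames (3 5)
3 → hit
2 → fault, evict 5, frames (3 2)
3 → hit
6 → fault, evict 2, frames (3 6)
2 → fault, evict 3, frames (6 2)
3 → fault, evict 6, frames (2 3)
2 → hit
5 → fault, evict 3, frames (2 5)
4 → fault, evict 2, frames (5 4)
0 → fault, evict 5, frames (4 0)
3 → fault, evict 4, frames (0 3)
0 → hit

{0, 3}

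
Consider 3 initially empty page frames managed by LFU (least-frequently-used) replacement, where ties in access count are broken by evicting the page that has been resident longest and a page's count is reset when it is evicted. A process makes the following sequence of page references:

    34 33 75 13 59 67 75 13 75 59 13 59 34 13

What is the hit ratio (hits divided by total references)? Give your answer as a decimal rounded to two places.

34 -> fault, frames {34}
33 -> fault, frames {34,33}
75 -> fault, frames {34,33,75}
13 -> fault, evict 34, frames {33,75,13}
59 -> fault, evict 33, frames {75,13,59}
67 -> fault, evict 75, frames {13,59,67}
75 -> fault, evict 13, frames {59,67,75}
13 -> fault, evict 59, frames {67,75,13}
75 -> hit
59 -> fault, evict 67, frames {75,13,59}
13 -> hit
59 -> hit
34 -> fault, evict 75, frames {13,59,34}
13 -> hit
Hits: 4 of 14 references → 4/14 = 0.2857.

0.29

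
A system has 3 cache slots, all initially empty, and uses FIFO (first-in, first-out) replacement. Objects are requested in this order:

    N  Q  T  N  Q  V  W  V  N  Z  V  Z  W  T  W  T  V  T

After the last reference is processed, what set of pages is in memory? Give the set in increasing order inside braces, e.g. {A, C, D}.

N -> fault, frames [N]
Q -> fault, frames [N, Q]
T -> fault, frames [N, Q, T]
N -> hit
Q -> hit
V -> fault, evict N, frames [Q, T, V]
W -> fault, evict Q, frames [T, V, W]
V -> hit
N -> fault, evict T, frames [V, W, N]
Z -> fault, evict V, frames [W, N, Z]
V -> fault, evict W, frames [N, Z, V]
Z -> hit
W -> fault, evict N, frames [Z, V, W]
T -> fault, evict Z, frames [V, W, T]
W -> hit
T -> hit
V -> hit
T -> hit

{T, V, W}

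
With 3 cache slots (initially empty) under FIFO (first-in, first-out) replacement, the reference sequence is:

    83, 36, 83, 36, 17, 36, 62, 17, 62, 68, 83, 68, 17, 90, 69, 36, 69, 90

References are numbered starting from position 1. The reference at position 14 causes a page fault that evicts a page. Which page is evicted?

pos 1: 83 -> fault, frames {83}
pos 2: 36 -> fault, frames {83,36}
pos 3: 83 -> hit
pos 4: 36 -> hit
pos 5: 17 -> fault, frames {83,36,17}
pos 6: 36 -> hit
pos 7: 62 -> fault, evict 83, frames {36,17,62}
pos 8: 17 -> hit
pos 9: 62 -> hit
pos 10: 68 -> fault, evict 36, frames {17,62,68}
pos 11: 83 -> fault, evict 17, frames {62,68,83}
pos 12: 68 -> hit
pos 13: 17 -> fault, evict 62, frames {68,83,17}
pos 14: 90 -> fault, evict 68, frames {83,17,90}
At position 14, page 68 is evicted.

68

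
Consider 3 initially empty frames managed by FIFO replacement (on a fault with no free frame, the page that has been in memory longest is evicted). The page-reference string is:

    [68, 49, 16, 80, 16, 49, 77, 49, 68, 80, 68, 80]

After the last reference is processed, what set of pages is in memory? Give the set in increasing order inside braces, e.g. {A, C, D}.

{49, 68, 80}

68: miss, frames {68}
49: miss, frames {68,49}
16: miss, frames {68,49,16}
80: miss, evict 68, frames {49,16,80}
16: hit
49: hit
77: miss, evict 49, frames {16,80,77}
49: miss, evict 16, frames {80,77,49}
68: miss, evict 80, frames {77,49,68}
80: miss, evict 77, frames {49,68,80}
68: hit
80: hit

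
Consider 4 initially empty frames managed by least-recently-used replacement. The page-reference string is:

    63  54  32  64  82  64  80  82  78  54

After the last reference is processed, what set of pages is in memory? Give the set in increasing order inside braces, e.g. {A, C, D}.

{54, 78, 80, 82}

63 -> miss, frames [63]
54 -> miss, frames [63, 54]
32 -> miss, frames [63, 54, 32]
64 -> miss, frames [63, 54, 32, 64]
82 -> miss, evict 63, frames [54, 32, 64, 82]
64 -> hit
80 -> miss, evict 54, frames [32, 82, 64, 80]
82 -> hit
78 -> miss, evict 32, frames [64, 80, 82, 78]
54 -> miss, evict 64, frames [80, 82, 78, 54]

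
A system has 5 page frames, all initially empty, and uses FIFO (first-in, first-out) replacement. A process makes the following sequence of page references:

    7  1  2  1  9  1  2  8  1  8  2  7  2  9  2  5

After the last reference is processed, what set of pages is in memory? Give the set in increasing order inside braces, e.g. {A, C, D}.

{1, 2, 5, 8, 9}

7 -> fault, frames [7]
1 -> fault, frames [7, 1]
2 -> fault, frames [7, 1, 2]
1 -> hit
9 -> fault, frames [7, 1, 2, 9]
1 -> hit
2 -> hit
8 -> fault, frames [7, 1, 2, 9, 8]
1 -> hit
8 -> hit
2 -> hit
7 -> hit
2 -> hit
9 -> hit
2 -> hit
5 -> fault, evict 7, frames [1, 2, 9, 8, 5]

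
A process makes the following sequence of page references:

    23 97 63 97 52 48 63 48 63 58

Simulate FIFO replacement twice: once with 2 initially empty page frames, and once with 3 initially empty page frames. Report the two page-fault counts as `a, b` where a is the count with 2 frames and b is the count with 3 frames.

7, 6

2 frames: F F F . F F F . . F → 7 faults.
3 frames: F F F . F F . . . F → 6 faults.
6 < 7: adding a frame reduced faults, as is typical.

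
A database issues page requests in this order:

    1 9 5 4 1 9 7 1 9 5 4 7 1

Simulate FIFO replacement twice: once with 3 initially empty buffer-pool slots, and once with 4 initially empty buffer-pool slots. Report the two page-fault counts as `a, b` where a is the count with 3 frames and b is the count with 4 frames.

3 frames: F F F F F F F . . F F . F → 10 faults.
4 frames: F F F F . . F F F F F F F → 11 faults.
11 > 10: adding a frame increased faults — Belady's anomaly.

10, 11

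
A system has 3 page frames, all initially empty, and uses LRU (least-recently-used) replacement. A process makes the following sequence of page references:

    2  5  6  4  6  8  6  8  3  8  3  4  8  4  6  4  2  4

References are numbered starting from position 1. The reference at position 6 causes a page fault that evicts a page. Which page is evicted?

pos 1: 2 → miss, frames {2}
pos 2: 5 → miss, frames {2,5}
pos 3: 6 → miss, frames {2,5,6}
pos 4: 4 → miss, evict 2, frames {5,6,4}
pos 5: 6 → hit
pos 6: 8 → miss, evict 5, frames {4,6,8}
At position 6, page 5 is evicted.

5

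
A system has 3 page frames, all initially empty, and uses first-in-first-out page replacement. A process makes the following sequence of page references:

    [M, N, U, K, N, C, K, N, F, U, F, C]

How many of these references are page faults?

9

M -> fault, frames (M)
N -> fault, frames (M N)
U -> fault, frames (M N U)
K -> fault, evict M, frames (N U K)
N -> hit
C -> fault, evict N, frames (U K C)
K -> hit
N -> fault, evict U, frames (K C N)
F -> fault, evict K, frames (C N F)
U -> fault, evict C, frames (N F U)
F -> hit
C -> fault, evict N, frames (F U C)
Page faults: 9.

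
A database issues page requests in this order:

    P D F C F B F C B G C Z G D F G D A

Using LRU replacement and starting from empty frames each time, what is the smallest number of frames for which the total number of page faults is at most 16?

2

f=1: 18 faults
f=2: 16 faults
f=3: 10 faults
f=4: 10 faults
f=5: 10 faults
f=6: 8 faults
f=7: 8 faults
f=8: 8 faults
Smallest f with faults ≤ 16 is 2.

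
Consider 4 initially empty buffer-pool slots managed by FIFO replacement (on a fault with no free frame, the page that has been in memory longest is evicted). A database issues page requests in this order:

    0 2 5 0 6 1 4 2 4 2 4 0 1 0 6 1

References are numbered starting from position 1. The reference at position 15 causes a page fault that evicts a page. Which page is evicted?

1

pos 1: 0: fault, frames {0}
pos 2: 2: fault, frames {0,2}
pos 3: 5: fault, frames {0,2,5}
pos 4: 0: hit
pos 5: 6: fault, frames {0,2,5,6}
pos 6: 1: fault, evict 0, frames {2,5,6,1}
pos 7: 4: fault, evict 2, frames {5,6,1,4}
pos 8: 2: fault, evict 5, frames {6,1,4,2}
pos 9: 4: hit
pos 10: 2: hit
pos 11: 4: hit
pos 12: 0: fault, evict 6, frames {1,4,2,0}
pos 13: 1: hit
pos 14: 0: hit
pos 15: 6: fault, evict 1, frames {4,2,0,6}
At position 15, page 1 is evicted.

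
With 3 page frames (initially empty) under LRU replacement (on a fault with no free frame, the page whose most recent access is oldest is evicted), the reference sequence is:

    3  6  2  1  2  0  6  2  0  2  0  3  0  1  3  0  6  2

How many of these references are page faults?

3: miss, frames {3}
6: miss, frames {3,6}
2: miss, frames {3,6,2}
1: miss, evict 3, frames {6,2,1}
2: hit
0: miss, evict 6, frames {1,2,0}
6: miss, evict 1, frames {2,0,6}
2: hit
0: hit
2: hit
0: hit
3: miss, evict 6, frames {2,0,3}
0: hit
1: miss, evict 2, frames {3,0,1}
3: hit
0: hit
6: miss, evict 1, frames {3,0,6}
2: miss, evict 3, frames {0,6,2}
Page faults: 10.

10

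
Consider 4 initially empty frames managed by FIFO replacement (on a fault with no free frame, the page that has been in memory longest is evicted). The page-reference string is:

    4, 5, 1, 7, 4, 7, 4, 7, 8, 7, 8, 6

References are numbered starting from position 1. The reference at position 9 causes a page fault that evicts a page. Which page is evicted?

4

pos 1: 4 -> miss, frames [4]
pos 2: 5 -> miss, frames [4, 5]
pos 3: 1 -> miss, frames [4, 5, 1]
pos 4: 7 -> miss, frames [4, 5, 1, 7]
pos 5: 4 -> hit
pos 6: 7 -> hit
pos 7: 4 -> hit
pos 8: 7 -> hit
pos 9: 8 -> miss, evict 4, frames [5, 1, 7, 8]
At position 9, page 4 is evicted.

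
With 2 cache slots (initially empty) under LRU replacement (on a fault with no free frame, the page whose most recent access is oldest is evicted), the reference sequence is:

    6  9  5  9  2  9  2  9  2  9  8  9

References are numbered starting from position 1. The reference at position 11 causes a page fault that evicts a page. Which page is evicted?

2

pos 1: 6: fault, frames (6)
pos 2: 9: fault, frames (6 9)
pos 3: 5: fault, evict 6, frames (9 5)
pos 4: 9: hit
pos 5: 2: fault, evict 5, frames (9 2)
pos 6: 9: hit
pos 7: 2: hit
pos 8: 9: hit
pos 9: 2: hit
pos 10: 9: hit
pos 11: 8: fault, evict 2, frames (9 8)
At position 11, page 2 is evicted.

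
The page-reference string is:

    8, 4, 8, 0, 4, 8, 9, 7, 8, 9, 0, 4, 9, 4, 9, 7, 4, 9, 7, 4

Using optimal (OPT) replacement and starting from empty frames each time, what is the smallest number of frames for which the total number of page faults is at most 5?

f=1: 20 faults
f=2: 12 faults
f=3: 7 faults
f=4: 6 faults
f=5: 5 faults
Smallest f with faults ≤ 5 is 5.

5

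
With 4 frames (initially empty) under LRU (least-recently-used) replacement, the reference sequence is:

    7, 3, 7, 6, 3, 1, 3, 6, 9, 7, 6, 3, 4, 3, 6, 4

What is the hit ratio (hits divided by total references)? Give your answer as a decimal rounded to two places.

7 -> miss, frames {7}
3 -> miss, frames {7,3}
7 -> hit
6 -> miss, frames {3,7,6}
3 -> hit
1 -> miss, frames {7,6,3,1}
3 -> hit
6 -> hit
9 -> miss, evict 7, frames {1,3,6,9}
7 -> miss, evict 1, frames {3,6,9,7}
6 -> hit
3 -> hit
4 -> miss, evict 9, frames {7,6,3,4}
3 -> hit
6 -> hit
4 -> hit
Hits: 9 of 16 references → 9/16 = 0.5625.

0.56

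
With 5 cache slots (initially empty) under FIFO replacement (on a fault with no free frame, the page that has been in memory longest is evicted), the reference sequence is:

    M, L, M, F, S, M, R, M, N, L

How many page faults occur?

6

M → fault, frames (M)
L → fault, frames (M L)
M → hit
F → fault, frames (M L F)
S → fault, frames (M L F S)
M → hit
R → fault, frames (M L F S R)
M → hit
N → fault, evict M, frames (L F S R N)
L → hit
Page faults: 6.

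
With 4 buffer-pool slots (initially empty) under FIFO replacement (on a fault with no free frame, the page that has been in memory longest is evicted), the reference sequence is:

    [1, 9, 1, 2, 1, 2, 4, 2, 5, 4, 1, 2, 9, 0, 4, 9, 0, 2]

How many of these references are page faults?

10

1 -> miss, frames [1]
9 -> miss, frames [1, 9]
1 -> hit
2 -> miss, frames [1, 9, 2]
1 -> hit
2 -> hit
4 -> miss, frames [1, 9, 2, 4]
2 -> hit
5 -> miss, evict 1, frames [9, 2, 4, 5]
4 -> hit
1 -> miss, evict 9, frames [2, 4, 5, 1]
2 -> hit
9 -> miss, evict 2, frames [4, 5, 1, 9]
0 -> miss, evict 4, frames [5, 1, 9, 0]
4 -> miss, evict 5, frames [1, 9, 0, 4]
9 -> hit
0 -> hit
2 -> miss, evict 1, frames [9, 0, 4, 2]
Page faults: 10.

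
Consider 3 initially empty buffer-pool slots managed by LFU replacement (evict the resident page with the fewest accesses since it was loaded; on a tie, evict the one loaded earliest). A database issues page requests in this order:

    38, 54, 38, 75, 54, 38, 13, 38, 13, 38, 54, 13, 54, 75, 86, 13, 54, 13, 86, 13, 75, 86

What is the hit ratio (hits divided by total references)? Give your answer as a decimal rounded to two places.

38 → miss, frames (38)
54 → miss, frames (38 54)
38 → hit
75 → miss, frames (38 54 75)
54 → hit
38 → hit
13 → miss, evict 75, frames (38 54 13)
38 → hit
13 → hit
38 → hit
54 → hit
13 → hit
54 → hit
75 → miss, evict 13, frames (38 54 75)
86 → miss, evict 75, frames (38 54 86)
13 → miss, evict 86, frames (38 54 13)
54 → hit
13 → hit
86 → miss, evict 13, frames (38 54 86)
13 → miss, evict 86, frames (38 54 13)
75 → miss, evict 13, frames (38 54 75)
86 → miss, evict 75, frames (38 54 86)
Hits: 11 of 22 references → 11/22 = 0.5000.

0.50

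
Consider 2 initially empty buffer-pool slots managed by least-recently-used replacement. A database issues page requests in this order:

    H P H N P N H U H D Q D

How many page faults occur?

H -> fault, frames (H)
P -> fault, frames (H P)
H -> hit
N -> fault, evict P, frames (H N)
P -> fault, evict H, frames (N P)
N -> hit
H -> fault, evict P, frames (N H)
U -> fault, evict N, frames (H U)
H -> hit
D -> fault, evict U, frames (H D)
Q -> fault, evict H, frames (D Q)
D -> hit
Page faults: 8.

8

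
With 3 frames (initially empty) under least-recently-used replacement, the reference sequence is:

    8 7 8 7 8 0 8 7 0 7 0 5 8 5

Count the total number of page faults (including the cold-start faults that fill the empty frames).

5

8 → miss, frames {8}
7 → miss, frames {8,7}
8 → hit
7 → hit
8 → hit
0 → miss, frames {7,8,0}
8 → hit
7 → hit
0 → hit
7 → hit
0 → hit
5 → miss, evict 8, frames {7,0,5}
8 → miss, evict 7, frames {0,5,8}
5 → hit
Page faults: 5.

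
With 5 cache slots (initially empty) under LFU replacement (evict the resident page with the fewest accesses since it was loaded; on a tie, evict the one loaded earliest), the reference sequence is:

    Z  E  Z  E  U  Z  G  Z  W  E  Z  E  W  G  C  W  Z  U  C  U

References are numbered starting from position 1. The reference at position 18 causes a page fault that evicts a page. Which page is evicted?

C

pos 1: Z -> miss, frames [Z]
pos 2: E -> miss, frames [Z, E]
pos 3: Z -> hit
pos 4: E -> hit
pos 5: U -> miss, frames [Z, E, U]
pos 6: Z -> hit
pos 7: G -> miss, frames [Z, E, U, G]
pos 8: Z -> hit
pos 9: W -> miss, frames [Z, E, U, G, W]
pos 10: E -> hit
pos 11: Z -> hit
pos 12: E -> hit
pos 13: W -> hit
pos 14: G -> hit
pos 15: C -> miss, evict U, frames [Z, E, G, W, C]
pos 16: W -> hit
pos 17: Z -> hit
pos 18: U -> miss, evict C, frames [Z, E, G, W, U]
At position 18, page C is evicted.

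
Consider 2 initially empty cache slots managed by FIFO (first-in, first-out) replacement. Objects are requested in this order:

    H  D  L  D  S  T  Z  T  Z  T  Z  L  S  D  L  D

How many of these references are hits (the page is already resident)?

6

H: fault, frames [H]
D: fault, frames [H, D]
L: fault, evict H, frames [D, L]
D: hit
S: fault, evict D, frames [L, S]
T: fault, evict L, frames [S, T]
Z: fault, evict S, frames [T, Z]
T: hit
Z: hit
T: hit
Z: hit
L: fault, evict T, frames [Z, L]
S: fault, evict Z, frames [L, S]
D: fault, evict L, frames [S, D]
L: fault, evict S, frames [D, L]
D: hit
Hits: 6.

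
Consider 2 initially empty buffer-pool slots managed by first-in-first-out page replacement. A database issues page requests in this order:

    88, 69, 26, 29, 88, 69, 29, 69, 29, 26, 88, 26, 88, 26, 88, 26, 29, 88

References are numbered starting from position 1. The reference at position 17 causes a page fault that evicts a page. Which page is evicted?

26

pos 1: 88 → fault, frames {88}
pos 2: 69 → fault, frames {88,69}
pos 3: 26 → fault, evict 88, frames {69,26}
pos 4: 29 → fault, evict 69, frames {26,29}
pos 5: 88 → fault, evict 26, frames {29,88}
pos 6: 69 → fault, evict 29, frames {88,69}
pos 7: 29 → fault, evict 88, frames {69,29}
pos 8: 69 → hit
pos 9: 29 → hit
pos 10: 26 → fault, evict 69, frames {29,26}
pos 11: 88 → fault, evict 29, frames {26,88}
pos 12: 26 → hit
pos 13: 88 → hit
pos 14: 26 → hit
pos 15: 88 → hit
pos 16: 26 → hit
pos 17: 29 → fault, evict 26, frames {88,29}
At position 17, page 26 is evicted.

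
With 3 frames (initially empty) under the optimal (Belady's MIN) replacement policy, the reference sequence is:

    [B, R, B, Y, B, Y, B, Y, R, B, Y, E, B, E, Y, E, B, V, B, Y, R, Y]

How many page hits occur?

B -> miss, frames [B]
R -> miss, frames [B, R]
B -> hit
Y -> miss, frames [B, R, Y]
B -> hit
Y -> hit
B -> hit
Y -> hit
R -> hit
B -> hit
Y -> hit
E -> miss, evict R, frames [B, Y, E]
B -> hit
E -> hit
Y -> hit
E -> hit
B -> hit
V -> miss, evict E, frames [B, Y, V]
B -> hit
Y -> hit
R -> miss, evict V, frames [B, Y, R]
Y -> hit
Hits: 16.

16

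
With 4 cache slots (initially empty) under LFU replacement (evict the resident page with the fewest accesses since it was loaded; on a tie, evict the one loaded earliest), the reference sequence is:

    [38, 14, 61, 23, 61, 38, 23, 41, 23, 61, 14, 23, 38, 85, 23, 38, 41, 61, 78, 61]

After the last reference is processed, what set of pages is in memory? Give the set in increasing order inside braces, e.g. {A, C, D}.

{23, 38, 61, 78}

38 → miss, frames (38)
14 → miss, frames (38 14)
61 → miss, frames (38 14 61)
23 → miss, frames (38 14 61 23)
61 → hit
38 → hit
23 → hit
41 → miss, evict 14, frames (38 61 23 41)
23 → hit
61 → hit
14 → miss, evict 41, frames (38 61 23 14)
23 → hit
38 → hit
85 → miss, evict 14, frames (38 61 23 85)
23 → hit
38 → hit
41 → miss, evict 85, frames (38 61 23 41)
61 → hit
78 → miss, evict 41, frames (38 61 23 78)
61 → hit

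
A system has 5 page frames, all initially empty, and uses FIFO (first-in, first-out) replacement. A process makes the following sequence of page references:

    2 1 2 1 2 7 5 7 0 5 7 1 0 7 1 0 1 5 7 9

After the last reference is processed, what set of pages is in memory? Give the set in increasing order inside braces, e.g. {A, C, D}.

{0, 1, 5, 7, 9}

2: miss, frames [2]
1: miss, frames [2, 1]
2: hit
1: hit
2: hit
7: miss, frames [2, 1, 7]
5: miss, frames [2, 1, 7, 5]
7: hit
0: miss, frames [2, 1, 7, 5, 0]
5: hit
7: hit
1: hit
0: hit
7: hit
1: hit
0: hit
1: hit
5: hit
7: hit
9: miss, evict 2, frames [1, 7, 5, 0, 9]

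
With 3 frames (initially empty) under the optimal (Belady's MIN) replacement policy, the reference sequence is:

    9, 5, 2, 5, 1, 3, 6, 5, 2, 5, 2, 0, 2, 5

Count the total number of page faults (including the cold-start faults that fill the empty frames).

9 → fault, frames (9)
5 → fault, frames (9 5)
2 → fault, frames (9 5 2)
5 → hit
1 → fault, evict 9, frames (5 2 1)
3 → fault, evict 1, frames (5 2 3)
6 → fault, evict 3, frames (5 2 6)
5 → hit
2 → hit
5 → hit
2 → hit
0 → fault, evict 6, frames (5 2 0)
2 → hit
5 → hit
Page faults: 7.

7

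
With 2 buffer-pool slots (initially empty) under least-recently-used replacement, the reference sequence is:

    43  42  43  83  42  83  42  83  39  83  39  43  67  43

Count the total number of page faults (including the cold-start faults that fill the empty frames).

43 → fault, frames [43]
42 → fault, frames [43, 42]
43 → hit
83 → fault, evict 42, frames [43, 83]
42 → fault, evict 43, frames [83, 42]
83 → hit
42 → hit
83 → hit
39 → fault, evict 42, frames [83, 39]
83 → hit
39 → hit
43 → fault, evict 83, frames [39, 43]
67 → fault, evict 39, frames [43, 67]
43 → hit
Page faults: 7.

7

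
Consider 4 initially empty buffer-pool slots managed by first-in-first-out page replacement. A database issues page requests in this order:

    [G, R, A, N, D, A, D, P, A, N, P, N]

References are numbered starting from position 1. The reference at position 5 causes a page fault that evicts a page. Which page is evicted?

G

pos 1: G -> fault, frames (G)
pos 2: R -> fault, frames (G R)
pos 3: A -> fault, frames (G R A)
pos 4: N -> fault, frames (G R A N)
pos 5: D -> fault, evict G, frames (R A N D)
At position 5, page G is evicted.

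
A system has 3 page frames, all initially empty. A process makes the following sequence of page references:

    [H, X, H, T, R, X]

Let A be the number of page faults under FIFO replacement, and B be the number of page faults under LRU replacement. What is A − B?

-1

Under FIFO: F F . F F . → 4 faults.
Under LRU: F F . F F F → 5 faults.
A − B = 4 − 5 = -1.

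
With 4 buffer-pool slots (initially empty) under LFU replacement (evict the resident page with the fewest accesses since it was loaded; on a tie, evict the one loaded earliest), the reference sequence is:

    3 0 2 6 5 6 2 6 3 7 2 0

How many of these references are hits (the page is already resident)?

3 -> fault, frames [3]
0 -> fault, frames [3, 0]
2 -> fault, frames [3, 0, 2]
6 -> fault, frames [3, 0, 2, 6]
5 -> fault, evict 3, frames [0, 2, 6, 5]
6 -> hit
2 -> hit
6 -> hit
3 -> fault, evict 0, frames [2, 6, 5, 3]
7 -> fault, evict 5, frames [2, 6, 3, 7]
2 -> hit
0 -> fault, evict 3, frames [2, 6, 7, 0]
Hits: 4.

4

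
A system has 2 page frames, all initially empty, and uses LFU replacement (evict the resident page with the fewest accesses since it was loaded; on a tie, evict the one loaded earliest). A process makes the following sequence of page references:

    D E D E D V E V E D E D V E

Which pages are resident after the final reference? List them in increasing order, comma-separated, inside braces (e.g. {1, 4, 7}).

D -> fault, frames (D)
E -> fault, frames (D E)
D -> hit
E -> hit
D -> hit
V -> fault, evict E, frames (D V)
E -> fault, evict V, frames (D E)
V -> fault, evict E, frames (D V)
E -> fault, evict V, frames (D E)
D -> hit
E -> hit
D -> hit
V -> fault, evict E, frames (D V)
E -> fault, evict V, frames (D E)

{D, E}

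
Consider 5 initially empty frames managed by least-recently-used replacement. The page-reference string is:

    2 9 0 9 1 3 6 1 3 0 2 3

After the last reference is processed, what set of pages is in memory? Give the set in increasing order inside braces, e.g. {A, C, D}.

{0, 1, 2, 3, 6}

2 -> miss, frames [2]
9 -> miss, frames [2, 9]
0 -> miss, frames [2, 9, 0]
9 -> hit
1 -> miss, frames [2, 0, 9, 1]
3 -> miss, frames [2, 0, 9, 1, 3]
6 -> miss, evict 2, frames [0, 9, 1, 3, 6]
1 -> hit
3 -> hit
0 -> hit
2 -> miss, evict 9, frames [6, 1, 3, 0, 2]
3 -> hit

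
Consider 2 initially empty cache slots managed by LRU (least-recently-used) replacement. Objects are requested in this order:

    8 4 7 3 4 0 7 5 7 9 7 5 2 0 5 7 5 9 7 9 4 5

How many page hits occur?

8: fault, frames {8}
4: fault, frames {8,4}
7: fault, evict 8, frames {4,7}
3: fault, evict 4, frames {7,3}
4: fault, evict 7, frames {3,4}
0: fault, evict 3, frames {4,0}
7: fault, evict 4, frames {0,7}
5: fault, evict 0, frames {7,5}
7: hit
9: fault, evict 5, frames {7,9}
7: hit
5: fault, evict 9, frames {7,5}
2: fault, evict 7, frames {5,2}
0: fault, evict 5, frames {2,0}
5: fault, evict 2, frames {0,5}
7: fault, evict 0, frames {5,7}
5: hit
9: fault, evict 7, frames {5,9}
7: fault, evict 5, frames {9,7}
9: hit
4: fault, evict 7, frames {9,4}
5: fault, evict 9, frames {4,5}
Hits: 4.

4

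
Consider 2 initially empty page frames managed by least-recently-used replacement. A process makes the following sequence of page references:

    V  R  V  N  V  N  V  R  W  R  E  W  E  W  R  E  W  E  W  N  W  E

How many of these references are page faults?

12

V: fault, frames {V}
R: fault, frames {V,R}
V: hit
N: fault, evict R, frames {V,N}
V: hit
N: hit
V: hit
R: fault, evict N, frames {V,R}
W: fault, evict V, frames {R,W}
R: hit
E: fault, evict W, frames {R,E}
W: fault, evict R, frames {E,W}
E: hit
W: hit
R: fault, evict E, frames {W,R}
E: fault, evict W, frames {R,E}
W: fault, evict R, frames {E,W}
E: hit
W: hit
N: fault, evict E, frames {W,N}
W: hit
E: fault, evict N, frames {W,E}
Page faults: 12.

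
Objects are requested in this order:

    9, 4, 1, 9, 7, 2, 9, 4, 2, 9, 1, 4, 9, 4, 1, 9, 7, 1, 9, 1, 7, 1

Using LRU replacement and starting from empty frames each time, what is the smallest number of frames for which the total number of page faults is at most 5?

f=1: 22 faults
f=2: 19 faults
f=3: 9 faults
f=4: 8 faults
f=5: 5 faults
Smallest f with faults ≤ 5 is 5.

5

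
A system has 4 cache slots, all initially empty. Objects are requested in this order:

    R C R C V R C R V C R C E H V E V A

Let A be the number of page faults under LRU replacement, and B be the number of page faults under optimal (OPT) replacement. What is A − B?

1

Under LRU: F F . . F . . . . . . . F F F . . F → 7 faults.
Under OPT: F F . . F . . . . . . . F F . . . F → 6 faults.
A − B = 7 − 6 = 1.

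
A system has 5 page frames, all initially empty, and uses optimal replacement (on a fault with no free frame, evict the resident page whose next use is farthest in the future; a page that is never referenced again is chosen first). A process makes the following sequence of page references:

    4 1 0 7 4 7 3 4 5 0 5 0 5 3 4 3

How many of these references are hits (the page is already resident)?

4: miss, frames {4}
1: miss, frames {4,1}
0: miss, frames {4,1,0}
7: miss, frames {4,1,0,7}
4: hit
7: hit
3: miss, frames {4,1,0,7,3}
4: hit
5: miss, evict 7, frames {4,1,0,3,5}
0: hit
5: hit
0: hit
5: hit
3: hit
4: hit
3: hit
Hits: 10.

10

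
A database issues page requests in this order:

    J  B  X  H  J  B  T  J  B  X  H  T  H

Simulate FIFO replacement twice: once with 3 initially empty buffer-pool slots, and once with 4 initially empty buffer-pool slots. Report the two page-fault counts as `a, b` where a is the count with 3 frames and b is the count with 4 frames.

9, 10

3 frames: F F F F F F F . . F F . . → 9 faults.
4 frames: F F F F . . F F F F F F . → 10 faults.
10 > 9: adding a frame increased faults — Belady's anomaly.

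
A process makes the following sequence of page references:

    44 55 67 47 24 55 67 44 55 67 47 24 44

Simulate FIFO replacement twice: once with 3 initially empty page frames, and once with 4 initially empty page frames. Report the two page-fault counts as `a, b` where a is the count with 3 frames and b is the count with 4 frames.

10, 11

3 frames: F F F F F F F F . . F F . → 10 faults.
4 frames: F F F F F . . F F F F F F → 11 faults.
11 > 10: adding a frame increased faults — Belady's anomaly.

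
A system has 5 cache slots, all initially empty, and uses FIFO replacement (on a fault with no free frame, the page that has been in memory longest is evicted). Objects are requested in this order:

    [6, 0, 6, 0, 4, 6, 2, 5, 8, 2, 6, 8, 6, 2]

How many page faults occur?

7

6: fault, frames (6)
0: fault, frames (6 0)
6: hit
0: hit
4: fault, frames (6 0 4)
6: hit
2: fault, frames (6 0 4 2)
5: fault, frames (6 0 4 2 5)
8: fault, evict 6, frames (0 4 2 5 8)
2: hit
6: fault, evict 0, frames (4 2 5 8 6)
8: hit
6: hit
2: hit
Page faults: 7.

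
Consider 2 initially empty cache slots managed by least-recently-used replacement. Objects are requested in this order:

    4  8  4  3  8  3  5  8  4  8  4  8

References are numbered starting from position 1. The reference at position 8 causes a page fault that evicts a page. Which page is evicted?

pos 1: 4 → fault, frames {4}
pos 2: 8 → fault, frames {4,8}
pos 3: 4 → hit
pos 4: 3 → fault, evict 8, frames {4,3}
pos 5: 8 → fault, evict 4, frames {3,8}
pos 6: 3 → hit
pos 7: 5 → fault, evict 8, frames {3,5}
pos 8: 8 → fault, evict 3, frames {5,8}
At position 8, page 3 is evicted.

3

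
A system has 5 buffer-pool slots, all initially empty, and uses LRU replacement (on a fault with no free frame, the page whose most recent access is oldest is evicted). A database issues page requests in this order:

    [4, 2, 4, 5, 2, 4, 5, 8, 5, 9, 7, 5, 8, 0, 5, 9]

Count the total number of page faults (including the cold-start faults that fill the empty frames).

7

4 -> miss, frames {4}
2 -> miss, frames {4,2}
4 -> hit
5 -> miss, frames {2,4,5}
2 -> hit
4 -> hit
5 -> hit
8 -> miss, frames {2,4,5,8}
5 -> hit
9 -> miss, frames {2,4,8,5,9}
7 -> miss, evict 2, frames {4,8,5,9,7}
5 -> hit
8 -> hit
0 -> miss, evict 4, frames {9,7,5,8,0}
5 -> hit
9 -> hit
Page faults: 7.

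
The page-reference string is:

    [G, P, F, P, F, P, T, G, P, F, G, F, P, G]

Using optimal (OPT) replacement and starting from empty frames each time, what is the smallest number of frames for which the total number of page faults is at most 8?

f=1: 14 faults
f=2: 7 faults
f=3: 5 faults
f=4: 4 faults
Smallest f with faults ≤ 8 is 2.

2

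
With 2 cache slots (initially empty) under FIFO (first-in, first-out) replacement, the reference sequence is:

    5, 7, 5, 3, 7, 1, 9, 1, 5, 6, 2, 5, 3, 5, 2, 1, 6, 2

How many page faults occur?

14

5 -> fault, frames {5}
7 -> fault, frames {5,7}
5 -> hit
3 -> fault, evict 5, frames {7,3}
7 -> hit
1 -> fault, evict 7, frames {3,1}
9 -> fault, evict 3, frames {1,9}
1 -> hit
5 -> fault, evict 1, frames {9,5}
6 -> fault, evict 9, frames {5,6}
2 -> fault, evict 5, frames {6,2}
5 -> fault, evict 6, frames {2,5}
3 -> fault, evict 2, frames {5,3}
5 -> hit
2 -> fault, evict 5, frames {3,2}
1 -> fault, evict 3, frames {2,1}
6 -> fault, evict 2, frames {1,6}
2 -> fault, evict 1, frames {6,2}
Page faults: 14.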